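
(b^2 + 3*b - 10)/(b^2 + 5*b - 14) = (b + 5)/(b + 7)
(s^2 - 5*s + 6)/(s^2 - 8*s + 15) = (s - 2)/(s - 5)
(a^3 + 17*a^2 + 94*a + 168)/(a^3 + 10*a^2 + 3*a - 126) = (a + 4)/(a - 3)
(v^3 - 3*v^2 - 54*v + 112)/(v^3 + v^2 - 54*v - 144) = (v^2 + 5*v - 14)/(v^2 + 9*v + 18)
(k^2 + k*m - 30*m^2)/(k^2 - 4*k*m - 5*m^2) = (k + 6*m)/(k + m)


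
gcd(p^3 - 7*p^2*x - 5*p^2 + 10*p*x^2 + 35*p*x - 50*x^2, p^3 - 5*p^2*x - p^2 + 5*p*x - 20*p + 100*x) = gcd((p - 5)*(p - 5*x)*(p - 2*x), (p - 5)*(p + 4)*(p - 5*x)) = -p^2 + 5*p*x + 5*p - 25*x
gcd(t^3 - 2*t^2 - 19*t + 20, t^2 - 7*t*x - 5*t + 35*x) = t - 5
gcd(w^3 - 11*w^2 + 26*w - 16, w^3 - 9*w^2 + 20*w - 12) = w^2 - 3*w + 2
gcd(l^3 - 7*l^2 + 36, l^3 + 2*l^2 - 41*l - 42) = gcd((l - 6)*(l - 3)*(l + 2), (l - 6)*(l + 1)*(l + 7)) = l - 6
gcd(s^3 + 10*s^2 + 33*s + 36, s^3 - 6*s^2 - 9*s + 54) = s + 3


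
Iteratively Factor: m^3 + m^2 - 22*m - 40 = (m - 5)*(m^2 + 6*m + 8) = (m - 5)*(m + 4)*(m + 2)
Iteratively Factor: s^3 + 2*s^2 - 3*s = (s + 3)*(s^2 - s) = (s - 1)*(s + 3)*(s)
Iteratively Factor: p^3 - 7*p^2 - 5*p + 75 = (p + 3)*(p^2 - 10*p + 25) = (p - 5)*(p + 3)*(p - 5)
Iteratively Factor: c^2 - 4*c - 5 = (c + 1)*(c - 5)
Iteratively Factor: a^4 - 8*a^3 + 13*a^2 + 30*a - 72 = (a + 2)*(a^3 - 10*a^2 + 33*a - 36) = (a - 4)*(a + 2)*(a^2 - 6*a + 9) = (a - 4)*(a - 3)*(a + 2)*(a - 3)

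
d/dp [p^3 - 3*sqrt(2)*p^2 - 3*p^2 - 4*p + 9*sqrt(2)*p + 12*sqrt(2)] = 3*p^2 - 6*sqrt(2)*p - 6*p - 4 + 9*sqrt(2)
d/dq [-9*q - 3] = -9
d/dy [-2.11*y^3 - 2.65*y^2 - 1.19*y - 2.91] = -6.33*y^2 - 5.3*y - 1.19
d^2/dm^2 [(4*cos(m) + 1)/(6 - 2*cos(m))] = 13*(cos(m)^2 + 3*cos(m) - 2)/(2*(cos(m) - 3)^3)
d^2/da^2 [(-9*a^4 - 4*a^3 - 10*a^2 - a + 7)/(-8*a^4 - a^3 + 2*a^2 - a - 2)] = 2*(184*a^9 + 2352*a^8 + 384*a^7 - 5875*a^6 - 2253*a^5 - 1143*a^4 - 113*a^3 + 915*a^2 + 144*a + 3)/(512*a^12 + 192*a^11 - 360*a^10 + 97*a^9 + 522*a^8 + 15*a^7 - 182*a^6 + 87*a^5 + 126*a^4 - 11*a^3 - 18*a^2 + 12*a + 8)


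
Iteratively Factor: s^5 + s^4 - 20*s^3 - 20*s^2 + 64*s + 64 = (s - 2)*(s^4 + 3*s^3 - 14*s^2 - 48*s - 32) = (s - 2)*(s + 1)*(s^3 + 2*s^2 - 16*s - 32) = (s - 2)*(s + 1)*(s + 2)*(s^2 - 16) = (s - 4)*(s - 2)*(s + 1)*(s + 2)*(s + 4)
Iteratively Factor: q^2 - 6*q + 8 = (q - 4)*(q - 2)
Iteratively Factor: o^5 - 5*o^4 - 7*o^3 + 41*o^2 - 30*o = (o)*(o^4 - 5*o^3 - 7*o^2 + 41*o - 30) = o*(o - 2)*(o^3 - 3*o^2 - 13*o + 15) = o*(o - 5)*(o - 2)*(o^2 + 2*o - 3) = o*(o - 5)*(o - 2)*(o + 3)*(o - 1)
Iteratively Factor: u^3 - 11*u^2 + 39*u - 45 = (u - 5)*(u^2 - 6*u + 9) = (u - 5)*(u - 3)*(u - 3)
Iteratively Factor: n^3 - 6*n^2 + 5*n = (n)*(n^2 - 6*n + 5) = n*(n - 1)*(n - 5)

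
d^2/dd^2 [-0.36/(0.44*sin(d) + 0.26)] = (0.069696*sin(d)^2 - 0.041184*sin(d) - 0.139392)/(0.44*sin(d) + 0.26)^3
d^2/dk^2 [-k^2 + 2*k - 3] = -2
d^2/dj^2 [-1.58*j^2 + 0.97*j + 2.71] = -3.16000000000000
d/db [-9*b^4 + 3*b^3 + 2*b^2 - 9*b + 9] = -36*b^3 + 9*b^2 + 4*b - 9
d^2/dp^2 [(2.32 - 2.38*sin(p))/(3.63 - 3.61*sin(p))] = (-1.06581410364015e-14*sin(p)^3 - 0.953762000000005*sin(p)^2 - 0.959045999999994*sin(p) + 1.907524)/(47.045881*sin(p)^3 - 141.919569*sin(p)^2 + 142.705827*sin(p) - 47.832147)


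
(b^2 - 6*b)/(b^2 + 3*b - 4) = b*(b - 6)/(b^2 + 3*b - 4)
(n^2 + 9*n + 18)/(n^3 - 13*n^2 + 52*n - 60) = (n^2 + 9*n + 18)/(n^3 - 13*n^2 + 52*n - 60)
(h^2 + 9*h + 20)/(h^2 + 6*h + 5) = (h + 4)/(h + 1)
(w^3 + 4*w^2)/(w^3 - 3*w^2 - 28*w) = w/(w - 7)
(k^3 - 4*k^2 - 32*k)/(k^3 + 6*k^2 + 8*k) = (k - 8)/(k + 2)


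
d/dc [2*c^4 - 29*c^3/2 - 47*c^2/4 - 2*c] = 8*c^3 - 87*c^2/2 - 47*c/2 - 2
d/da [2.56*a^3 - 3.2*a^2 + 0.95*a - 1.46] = 7.68*a^2 - 6.4*a + 0.95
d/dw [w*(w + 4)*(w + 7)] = 3*w^2 + 22*w + 28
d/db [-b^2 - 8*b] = -2*b - 8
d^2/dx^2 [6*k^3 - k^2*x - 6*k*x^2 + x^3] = -12*k + 6*x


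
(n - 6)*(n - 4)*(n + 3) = n^3 - 7*n^2 - 6*n + 72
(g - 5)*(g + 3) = g^2 - 2*g - 15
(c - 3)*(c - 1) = c^2 - 4*c + 3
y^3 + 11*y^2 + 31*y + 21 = (y + 1)*(y + 3)*(y + 7)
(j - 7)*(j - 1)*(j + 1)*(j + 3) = j^4 - 4*j^3 - 22*j^2 + 4*j + 21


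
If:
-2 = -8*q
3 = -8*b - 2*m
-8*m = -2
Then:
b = -7/16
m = 1/4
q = 1/4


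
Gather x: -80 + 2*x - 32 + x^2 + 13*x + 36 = x^2 + 15*x - 76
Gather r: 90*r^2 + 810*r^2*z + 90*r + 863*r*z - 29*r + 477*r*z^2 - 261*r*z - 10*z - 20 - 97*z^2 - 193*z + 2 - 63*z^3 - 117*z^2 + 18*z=r^2*(810*z + 90) + r*(477*z^2 + 602*z + 61) - 63*z^3 - 214*z^2 - 185*z - 18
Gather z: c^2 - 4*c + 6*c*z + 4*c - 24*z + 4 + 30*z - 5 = c^2 + z*(6*c + 6) - 1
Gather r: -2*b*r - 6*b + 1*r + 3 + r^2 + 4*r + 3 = -6*b + r^2 + r*(5 - 2*b) + 6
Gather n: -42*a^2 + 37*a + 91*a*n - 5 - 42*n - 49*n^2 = -42*a^2 + 37*a - 49*n^2 + n*(91*a - 42) - 5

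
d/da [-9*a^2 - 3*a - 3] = -18*a - 3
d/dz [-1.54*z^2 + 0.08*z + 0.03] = 0.08 - 3.08*z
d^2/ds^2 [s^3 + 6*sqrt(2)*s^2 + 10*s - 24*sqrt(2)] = 6*s + 12*sqrt(2)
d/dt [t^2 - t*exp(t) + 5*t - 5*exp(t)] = -t*exp(t) + 2*t - 6*exp(t) + 5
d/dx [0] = 0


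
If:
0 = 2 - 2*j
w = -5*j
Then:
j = 1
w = -5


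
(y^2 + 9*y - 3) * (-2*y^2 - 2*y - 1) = -2*y^4 - 20*y^3 - 13*y^2 - 3*y + 3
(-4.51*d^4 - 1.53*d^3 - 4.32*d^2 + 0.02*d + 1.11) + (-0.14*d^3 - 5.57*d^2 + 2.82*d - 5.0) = -4.51*d^4 - 1.67*d^3 - 9.89*d^2 + 2.84*d - 3.89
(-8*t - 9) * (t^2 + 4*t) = -8*t^3 - 41*t^2 - 36*t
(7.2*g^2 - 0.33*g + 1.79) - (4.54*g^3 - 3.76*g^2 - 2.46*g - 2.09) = -4.54*g^3 + 10.96*g^2 + 2.13*g + 3.88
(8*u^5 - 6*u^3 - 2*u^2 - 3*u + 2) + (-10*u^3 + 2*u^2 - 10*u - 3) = 8*u^5 - 16*u^3 - 13*u - 1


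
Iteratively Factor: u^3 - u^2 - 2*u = (u + 1)*(u^2 - 2*u) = (u - 2)*(u + 1)*(u)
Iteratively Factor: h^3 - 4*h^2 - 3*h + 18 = (h + 2)*(h^2 - 6*h + 9) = (h - 3)*(h + 2)*(h - 3)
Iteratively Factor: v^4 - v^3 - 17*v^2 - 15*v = (v - 5)*(v^3 + 4*v^2 + 3*v) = (v - 5)*(v + 1)*(v^2 + 3*v) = v*(v - 5)*(v + 1)*(v + 3)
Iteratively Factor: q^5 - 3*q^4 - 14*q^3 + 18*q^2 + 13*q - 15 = (q + 1)*(q^4 - 4*q^3 - 10*q^2 + 28*q - 15) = (q - 1)*(q + 1)*(q^3 - 3*q^2 - 13*q + 15) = (q - 5)*(q - 1)*(q + 1)*(q^2 + 2*q - 3) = (q - 5)*(q - 1)*(q + 1)*(q + 3)*(q - 1)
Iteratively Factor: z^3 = (z)*(z^2) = z^2*(z)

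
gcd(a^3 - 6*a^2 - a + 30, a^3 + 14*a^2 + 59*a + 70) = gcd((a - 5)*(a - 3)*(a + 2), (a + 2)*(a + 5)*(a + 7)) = a + 2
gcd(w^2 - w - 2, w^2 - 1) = w + 1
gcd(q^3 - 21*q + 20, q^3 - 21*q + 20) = q^3 - 21*q + 20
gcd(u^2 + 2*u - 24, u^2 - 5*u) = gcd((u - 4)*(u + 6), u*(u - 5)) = 1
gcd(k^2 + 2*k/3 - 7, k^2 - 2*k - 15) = k + 3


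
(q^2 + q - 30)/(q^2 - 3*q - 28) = (-q^2 - q + 30)/(-q^2 + 3*q + 28)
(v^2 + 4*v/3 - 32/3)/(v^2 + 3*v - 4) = (v - 8/3)/(v - 1)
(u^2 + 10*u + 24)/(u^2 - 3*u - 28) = (u + 6)/(u - 7)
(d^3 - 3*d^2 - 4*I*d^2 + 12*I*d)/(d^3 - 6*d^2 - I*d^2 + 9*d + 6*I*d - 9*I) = d*(d - 4*I)/(d^2 - d*(3 + I) + 3*I)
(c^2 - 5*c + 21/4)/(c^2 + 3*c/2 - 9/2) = (c - 7/2)/(c + 3)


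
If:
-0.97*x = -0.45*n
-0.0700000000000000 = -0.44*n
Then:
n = 0.16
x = 0.07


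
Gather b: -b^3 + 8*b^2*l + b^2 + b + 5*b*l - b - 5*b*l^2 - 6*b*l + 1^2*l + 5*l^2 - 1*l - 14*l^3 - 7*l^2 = -b^3 + b^2*(8*l + 1) + b*(-5*l^2 - l) - 14*l^3 - 2*l^2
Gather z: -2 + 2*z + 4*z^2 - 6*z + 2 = 4*z^2 - 4*z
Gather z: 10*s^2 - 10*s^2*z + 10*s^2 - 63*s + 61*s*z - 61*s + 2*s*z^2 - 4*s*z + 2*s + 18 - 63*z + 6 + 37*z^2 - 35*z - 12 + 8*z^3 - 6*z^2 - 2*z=20*s^2 - 122*s + 8*z^3 + z^2*(2*s + 31) + z*(-10*s^2 + 57*s - 100) + 12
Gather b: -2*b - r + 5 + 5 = -2*b - r + 10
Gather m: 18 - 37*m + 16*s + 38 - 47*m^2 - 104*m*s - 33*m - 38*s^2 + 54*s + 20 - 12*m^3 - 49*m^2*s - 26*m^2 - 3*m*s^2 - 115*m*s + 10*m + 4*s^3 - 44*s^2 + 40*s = -12*m^3 + m^2*(-49*s - 73) + m*(-3*s^2 - 219*s - 60) + 4*s^3 - 82*s^2 + 110*s + 76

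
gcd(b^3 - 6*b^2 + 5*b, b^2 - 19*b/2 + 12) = 1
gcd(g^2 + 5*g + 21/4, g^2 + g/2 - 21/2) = g + 7/2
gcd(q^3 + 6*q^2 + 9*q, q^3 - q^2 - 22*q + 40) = 1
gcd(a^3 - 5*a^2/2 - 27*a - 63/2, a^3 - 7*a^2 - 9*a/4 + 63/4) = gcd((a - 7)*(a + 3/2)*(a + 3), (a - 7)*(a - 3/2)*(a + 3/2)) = a^2 - 11*a/2 - 21/2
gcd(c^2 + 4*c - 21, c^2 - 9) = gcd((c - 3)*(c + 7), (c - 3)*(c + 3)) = c - 3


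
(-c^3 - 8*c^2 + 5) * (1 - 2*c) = 2*c^4 + 15*c^3 - 8*c^2 - 10*c + 5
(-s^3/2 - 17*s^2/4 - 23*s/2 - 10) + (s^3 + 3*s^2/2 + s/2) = s^3/2 - 11*s^2/4 - 11*s - 10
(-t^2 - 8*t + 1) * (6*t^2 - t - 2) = -6*t^4 - 47*t^3 + 16*t^2 + 15*t - 2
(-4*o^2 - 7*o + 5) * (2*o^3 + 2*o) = -8*o^5 - 14*o^4 + 2*o^3 - 14*o^2 + 10*o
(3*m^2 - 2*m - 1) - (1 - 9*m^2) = 12*m^2 - 2*m - 2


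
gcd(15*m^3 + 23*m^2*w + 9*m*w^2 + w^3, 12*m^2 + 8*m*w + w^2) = 1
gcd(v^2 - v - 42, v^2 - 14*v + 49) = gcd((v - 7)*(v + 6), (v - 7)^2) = v - 7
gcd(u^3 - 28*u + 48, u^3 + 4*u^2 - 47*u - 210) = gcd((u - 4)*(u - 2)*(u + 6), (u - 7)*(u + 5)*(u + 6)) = u + 6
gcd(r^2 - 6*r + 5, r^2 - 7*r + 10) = r - 5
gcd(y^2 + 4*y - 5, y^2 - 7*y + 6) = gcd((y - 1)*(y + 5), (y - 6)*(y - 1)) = y - 1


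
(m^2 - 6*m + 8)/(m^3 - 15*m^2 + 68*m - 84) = (m - 4)/(m^2 - 13*m + 42)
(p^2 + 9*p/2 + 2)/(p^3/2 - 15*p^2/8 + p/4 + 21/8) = 4*(2*p^2 + 9*p + 4)/(4*p^3 - 15*p^2 + 2*p + 21)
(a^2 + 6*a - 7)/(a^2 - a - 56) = (a - 1)/(a - 8)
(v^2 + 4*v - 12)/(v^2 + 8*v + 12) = (v - 2)/(v + 2)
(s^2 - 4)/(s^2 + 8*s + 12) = (s - 2)/(s + 6)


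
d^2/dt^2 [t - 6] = 0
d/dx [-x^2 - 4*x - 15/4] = -2*x - 4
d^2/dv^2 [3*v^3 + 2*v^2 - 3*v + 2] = 18*v + 4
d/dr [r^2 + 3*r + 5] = 2*r + 3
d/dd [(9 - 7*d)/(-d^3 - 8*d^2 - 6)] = (7*d^3 + 56*d^2 - d*(3*d + 16)*(7*d - 9) + 42)/(d^3 + 8*d^2 + 6)^2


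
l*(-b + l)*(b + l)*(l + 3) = -b^2*l^2 - 3*b^2*l + l^4 + 3*l^3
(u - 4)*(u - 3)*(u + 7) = u^3 - 37*u + 84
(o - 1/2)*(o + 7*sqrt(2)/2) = o^2 - o/2 + 7*sqrt(2)*o/2 - 7*sqrt(2)/4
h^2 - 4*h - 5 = (h - 5)*(h + 1)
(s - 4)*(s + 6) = s^2 + 2*s - 24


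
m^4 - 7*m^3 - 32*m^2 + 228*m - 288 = (m - 8)*(m - 3)*(m - 2)*(m + 6)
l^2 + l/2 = l*(l + 1/2)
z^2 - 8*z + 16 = (z - 4)^2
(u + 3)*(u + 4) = u^2 + 7*u + 12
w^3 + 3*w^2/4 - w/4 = w*(w - 1/4)*(w + 1)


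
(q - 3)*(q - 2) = q^2 - 5*q + 6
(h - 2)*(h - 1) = h^2 - 3*h + 2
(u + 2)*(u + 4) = u^2 + 6*u + 8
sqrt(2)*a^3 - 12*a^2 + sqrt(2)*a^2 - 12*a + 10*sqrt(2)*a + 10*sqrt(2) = (a - 5*sqrt(2))*(a - sqrt(2))*(sqrt(2)*a + sqrt(2))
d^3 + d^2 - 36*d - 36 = (d - 6)*(d + 1)*(d + 6)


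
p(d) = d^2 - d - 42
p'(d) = 2*d - 1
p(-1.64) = -37.67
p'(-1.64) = -4.28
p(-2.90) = -30.69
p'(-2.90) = -6.80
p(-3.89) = -22.98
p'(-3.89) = -8.78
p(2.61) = -37.80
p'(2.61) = 4.22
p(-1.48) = -38.33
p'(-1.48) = -3.96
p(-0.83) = -40.48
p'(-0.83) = -2.66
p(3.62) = -32.52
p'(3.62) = 6.24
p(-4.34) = -18.82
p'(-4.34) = -9.68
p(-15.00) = 198.00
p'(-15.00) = -31.00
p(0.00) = -42.00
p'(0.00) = -1.00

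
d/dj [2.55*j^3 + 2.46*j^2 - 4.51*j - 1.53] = 7.65*j^2 + 4.92*j - 4.51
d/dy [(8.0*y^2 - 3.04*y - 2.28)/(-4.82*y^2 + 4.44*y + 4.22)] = (20.8672*y^2 + 45.5408*y - 2.7056)/(23.2324*y^4 - 42.8016*y^3 - 20.9672*y^2 + 37.4736*y + 17.8084)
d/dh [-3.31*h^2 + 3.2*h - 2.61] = 3.2 - 6.62*h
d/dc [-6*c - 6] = -6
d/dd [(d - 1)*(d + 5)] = 2*d + 4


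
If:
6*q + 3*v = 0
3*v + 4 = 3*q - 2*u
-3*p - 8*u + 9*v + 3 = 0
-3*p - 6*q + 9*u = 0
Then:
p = -211/177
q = 74/177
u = -7/59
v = -148/177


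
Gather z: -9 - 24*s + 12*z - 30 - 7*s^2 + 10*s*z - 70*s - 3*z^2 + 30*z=-7*s^2 - 94*s - 3*z^2 + z*(10*s + 42) - 39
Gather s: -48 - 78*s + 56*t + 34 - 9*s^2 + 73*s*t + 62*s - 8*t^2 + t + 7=-9*s^2 + s*(73*t - 16) - 8*t^2 + 57*t - 7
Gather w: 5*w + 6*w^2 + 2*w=6*w^2 + 7*w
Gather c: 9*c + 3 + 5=9*c + 8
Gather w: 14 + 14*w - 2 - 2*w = 12*w + 12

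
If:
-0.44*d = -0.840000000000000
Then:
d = 1.91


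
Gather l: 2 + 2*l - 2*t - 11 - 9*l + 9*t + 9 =-7*l + 7*t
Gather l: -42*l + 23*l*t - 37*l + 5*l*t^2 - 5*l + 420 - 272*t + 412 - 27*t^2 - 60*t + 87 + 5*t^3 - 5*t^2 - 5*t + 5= l*(5*t^2 + 23*t - 84) + 5*t^3 - 32*t^2 - 337*t + 924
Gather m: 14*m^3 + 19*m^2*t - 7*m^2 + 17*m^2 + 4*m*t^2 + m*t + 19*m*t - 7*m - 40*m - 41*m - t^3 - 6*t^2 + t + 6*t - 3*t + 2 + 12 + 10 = 14*m^3 + m^2*(19*t + 10) + m*(4*t^2 + 20*t - 88) - t^3 - 6*t^2 + 4*t + 24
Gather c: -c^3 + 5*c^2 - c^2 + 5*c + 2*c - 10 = -c^3 + 4*c^2 + 7*c - 10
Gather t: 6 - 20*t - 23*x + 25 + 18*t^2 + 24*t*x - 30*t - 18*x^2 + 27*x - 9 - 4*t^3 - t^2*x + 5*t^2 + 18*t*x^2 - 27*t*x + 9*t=-4*t^3 + t^2*(23 - x) + t*(18*x^2 - 3*x - 41) - 18*x^2 + 4*x + 22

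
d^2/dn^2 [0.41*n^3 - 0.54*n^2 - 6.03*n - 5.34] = 2.46*n - 1.08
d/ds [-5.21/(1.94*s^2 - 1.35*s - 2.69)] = (20.2148*s - 7.0335)/(-1.94*s^2 + 1.35*s + 2.69)^2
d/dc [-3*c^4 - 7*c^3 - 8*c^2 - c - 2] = -12*c^3 - 21*c^2 - 16*c - 1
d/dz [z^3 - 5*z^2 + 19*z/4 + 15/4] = 3*z^2 - 10*z + 19/4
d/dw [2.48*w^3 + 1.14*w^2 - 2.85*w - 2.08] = 7.44*w^2 + 2.28*w - 2.85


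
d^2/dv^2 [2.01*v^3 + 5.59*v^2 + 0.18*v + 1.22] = 12.06*v + 11.18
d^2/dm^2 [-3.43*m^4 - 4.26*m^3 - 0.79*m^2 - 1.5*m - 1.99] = -41.16*m^2 - 25.56*m - 1.58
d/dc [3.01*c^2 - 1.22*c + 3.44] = 6.02*c - 1.22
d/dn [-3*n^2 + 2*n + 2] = 2 - 6*n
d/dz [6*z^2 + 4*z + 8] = 12*z + 4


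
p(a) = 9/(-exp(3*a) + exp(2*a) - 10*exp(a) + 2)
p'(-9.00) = 0.00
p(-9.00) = 4.50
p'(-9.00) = 0.00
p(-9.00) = 4.50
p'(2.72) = 0.01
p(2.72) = -0.00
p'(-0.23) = 2.18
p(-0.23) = -1.55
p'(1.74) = 0.11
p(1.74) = -0.04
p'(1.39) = 0.24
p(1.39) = -0.10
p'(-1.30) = 52.68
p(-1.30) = -13.41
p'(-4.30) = 0.35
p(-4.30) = 4.83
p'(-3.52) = 0.91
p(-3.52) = 5.28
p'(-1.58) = 26511.62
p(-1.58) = -345.31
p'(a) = 9*(3*exp(3*a) - 2*exp(2*a) + 10*exp(a))/(-exp(3*a) + exp(2*a) - 10*exp(a) + 2)^2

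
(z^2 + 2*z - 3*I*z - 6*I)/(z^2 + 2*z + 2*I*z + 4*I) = (z - 3*I)/(z + 2*I)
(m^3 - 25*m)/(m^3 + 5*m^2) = (m - 5)/m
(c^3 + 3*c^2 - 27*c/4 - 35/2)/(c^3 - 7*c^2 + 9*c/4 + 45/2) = (2*c^2 + 11*c + 14)/(2*c^2 - 9*c - 18)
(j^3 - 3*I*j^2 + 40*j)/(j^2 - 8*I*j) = j + 5*I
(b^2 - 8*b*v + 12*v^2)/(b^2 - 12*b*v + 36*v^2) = (-b + 2*v)/(-b + 6*v)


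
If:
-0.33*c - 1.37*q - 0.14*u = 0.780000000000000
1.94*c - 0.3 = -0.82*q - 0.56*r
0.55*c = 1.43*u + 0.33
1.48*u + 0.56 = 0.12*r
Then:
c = -0.06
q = -0.53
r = 1.53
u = -0.25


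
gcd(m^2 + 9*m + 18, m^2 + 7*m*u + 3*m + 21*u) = m + 3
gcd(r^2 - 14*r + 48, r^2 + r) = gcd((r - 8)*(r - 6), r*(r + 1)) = 1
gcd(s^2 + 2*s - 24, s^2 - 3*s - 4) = s - 4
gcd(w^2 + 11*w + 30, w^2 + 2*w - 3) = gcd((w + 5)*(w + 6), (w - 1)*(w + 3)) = 1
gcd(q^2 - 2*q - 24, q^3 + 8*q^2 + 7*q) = 1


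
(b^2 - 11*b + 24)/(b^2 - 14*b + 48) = (b - 3)/(b - 6)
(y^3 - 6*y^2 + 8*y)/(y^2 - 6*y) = (y^2 - 6*y + 8)/(y - 6)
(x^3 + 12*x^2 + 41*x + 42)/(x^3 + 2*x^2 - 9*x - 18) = (x + 7)/(x - 3)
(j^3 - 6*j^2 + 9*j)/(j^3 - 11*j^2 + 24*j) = (j - 3)/(j - 8)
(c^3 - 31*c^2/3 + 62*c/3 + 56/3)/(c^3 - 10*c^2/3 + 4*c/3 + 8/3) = (c^2 - 11*c + 28)/(c^2 - 4*c + 4)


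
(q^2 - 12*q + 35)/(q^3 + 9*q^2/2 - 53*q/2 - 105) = 2*(q - 7)/(2*q^2 + 19*q + 42)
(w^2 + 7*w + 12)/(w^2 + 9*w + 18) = (w + 4)/(w + 6)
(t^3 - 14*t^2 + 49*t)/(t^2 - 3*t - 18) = t*(-t^2 + 14*t - 49)/(-t^2 + 3*t + 18)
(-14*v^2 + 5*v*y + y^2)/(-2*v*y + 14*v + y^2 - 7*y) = (7*v + y)/(y - 7)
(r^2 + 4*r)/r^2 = (r + 4)/r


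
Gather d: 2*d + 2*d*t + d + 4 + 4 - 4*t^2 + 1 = d*(2*t + 3) - 4*t^2 + 9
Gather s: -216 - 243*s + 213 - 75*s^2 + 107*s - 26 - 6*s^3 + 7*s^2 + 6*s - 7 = -6*s^3 - 68*s^2 - 130*s - 36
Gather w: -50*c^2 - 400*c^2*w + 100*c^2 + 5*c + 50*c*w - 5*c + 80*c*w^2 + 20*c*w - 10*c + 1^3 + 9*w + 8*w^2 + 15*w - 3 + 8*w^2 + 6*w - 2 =50*c^2 - 10*c + w^2*(80*c + 16) + w*(-400*c^2 + 70*c + 30) - 4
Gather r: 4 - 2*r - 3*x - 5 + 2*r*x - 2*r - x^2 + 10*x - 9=r*(2*x - 4) - x^2 + 7*x - 10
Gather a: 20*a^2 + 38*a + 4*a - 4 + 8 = 20*a^2 + 42*a + 4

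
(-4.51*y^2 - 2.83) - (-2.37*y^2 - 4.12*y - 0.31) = -2.14*y^2 + 4.12*y - 2.52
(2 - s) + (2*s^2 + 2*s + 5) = 2*s^2 + s + 7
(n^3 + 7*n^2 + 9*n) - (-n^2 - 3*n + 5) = n^3 + 8*n^2 + 12*n - 5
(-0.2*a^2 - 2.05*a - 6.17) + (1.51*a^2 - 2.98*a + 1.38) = 1.31*a^2 - 5.03*a - 4.79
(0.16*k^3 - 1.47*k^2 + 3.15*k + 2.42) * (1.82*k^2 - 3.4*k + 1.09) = 0.2912*k^5 - 3.2194*k^4 + 10.9054*k^3 - 7.9079*k^2 - 4.7945*k + 2.6378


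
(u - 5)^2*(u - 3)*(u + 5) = u^4 - 8*u^3 - 10*u^2 + 200*u - 375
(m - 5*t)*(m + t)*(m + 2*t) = m^3 - 2*m^2*t - 13*m*t^2 - 10*t^3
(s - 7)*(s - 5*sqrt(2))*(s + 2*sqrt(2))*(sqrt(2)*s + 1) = sqrt(2)*s^4 - 7*sqrt(2)*s^3 - 5*s^3 - 23*sqrt(2)*s^2 + 35*s^2 - 20*s + 161*sqrt(2)*s + 140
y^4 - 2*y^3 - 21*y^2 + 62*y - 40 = (y - 4)*(y - 2)*(y - 1)*(y + 5)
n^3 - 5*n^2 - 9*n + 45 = (n - 5)*(n - 3)*(n + 3)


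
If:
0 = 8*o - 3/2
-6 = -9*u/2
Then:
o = 3/16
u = 4/3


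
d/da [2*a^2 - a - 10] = 4*a - 1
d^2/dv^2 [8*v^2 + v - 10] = 16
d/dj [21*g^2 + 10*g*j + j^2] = 10*g + 2*j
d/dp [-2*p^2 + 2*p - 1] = 2 - 4*p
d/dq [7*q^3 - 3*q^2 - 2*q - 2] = 21*q^2 - 6*q - 2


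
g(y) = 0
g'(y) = 0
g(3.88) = 0.00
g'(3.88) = 0.00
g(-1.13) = 0.00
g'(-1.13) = 0.00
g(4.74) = 0.00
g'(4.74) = 0.00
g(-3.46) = 0.00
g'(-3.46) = 0.00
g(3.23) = 0.00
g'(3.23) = 0.00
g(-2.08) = 0.00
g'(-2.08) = 0.00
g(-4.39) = 0.00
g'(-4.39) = 0.00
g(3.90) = 0.00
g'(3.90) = 0.00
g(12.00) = 0.00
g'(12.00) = 0.00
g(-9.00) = 0.00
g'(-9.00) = 0.00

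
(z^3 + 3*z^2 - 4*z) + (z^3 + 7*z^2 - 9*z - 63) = 2*z^3 + 10*z^2 - 13*z - 63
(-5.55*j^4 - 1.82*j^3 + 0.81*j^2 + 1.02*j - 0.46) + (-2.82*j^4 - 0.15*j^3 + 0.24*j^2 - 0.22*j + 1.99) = -8.37*j^4 - 1.97*j^3 + 1.05*j^2 + 0.8*j + 1.53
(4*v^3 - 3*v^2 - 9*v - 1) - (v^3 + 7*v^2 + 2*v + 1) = 3*v^3 - 10*v^2 - 11*v - 2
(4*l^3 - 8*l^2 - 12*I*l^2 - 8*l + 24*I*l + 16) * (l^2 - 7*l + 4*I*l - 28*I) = 4*l^5 - 36*l^4 + 4*I*l^4 + 96*l^3 - 36*I*l^3 - 360*l^2 + 24*I*l^2 + 560*l + 288*I*l - 448*I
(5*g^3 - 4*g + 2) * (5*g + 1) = 25*g^4 + 5*g^3 - 20*g^2 + 6*g + 2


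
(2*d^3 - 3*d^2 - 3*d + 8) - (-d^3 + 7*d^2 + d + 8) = 3*d^3 - 10*d^2 - 4*d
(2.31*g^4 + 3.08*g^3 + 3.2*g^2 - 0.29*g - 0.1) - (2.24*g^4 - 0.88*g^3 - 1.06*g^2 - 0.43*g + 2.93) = 0.0699999999999998*g^4 + 3.96*g^3 + 4.26*g^2 + 0.14*g - 3.03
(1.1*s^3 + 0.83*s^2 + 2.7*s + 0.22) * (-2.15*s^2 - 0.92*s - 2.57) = -2.365*s^5 - 2.7965*s^4 - 9.3956*s^3 - 5.0901*s^2 - 7.1414*s - 0.5654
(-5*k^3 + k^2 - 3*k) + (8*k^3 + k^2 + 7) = 3*k^3 + 2*k^2 - 3*k + 7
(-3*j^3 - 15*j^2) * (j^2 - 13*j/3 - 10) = -3*j^5 - 2*j^4 + 95*j^3 + 150*j^2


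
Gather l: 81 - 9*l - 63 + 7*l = 18 - 2*l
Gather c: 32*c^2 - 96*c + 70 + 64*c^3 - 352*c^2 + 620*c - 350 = 64*c^3 - 320*c^2 + 524*c - 280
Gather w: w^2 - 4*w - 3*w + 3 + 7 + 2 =w^2 - 7*w + 12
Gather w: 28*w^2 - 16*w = 28*w^2 - 16*w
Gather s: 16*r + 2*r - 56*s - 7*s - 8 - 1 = 18*r - 63*s - 9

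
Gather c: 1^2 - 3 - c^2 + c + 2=-c^2 + c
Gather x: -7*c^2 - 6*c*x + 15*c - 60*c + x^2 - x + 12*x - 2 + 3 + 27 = -7*c^2 - 45*c + x^2 + x*(11 - 6*c) + 28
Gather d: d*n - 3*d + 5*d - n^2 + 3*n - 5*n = d*(n + 2) - n^2 - 2*n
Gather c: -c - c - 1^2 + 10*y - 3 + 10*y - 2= -2*c + 20*y - 6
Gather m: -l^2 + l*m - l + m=-l^2 - l + m*(l + 1)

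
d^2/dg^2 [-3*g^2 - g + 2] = -6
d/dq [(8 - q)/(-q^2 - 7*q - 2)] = (q^2 + 7*q - (q - 8)*(2*q + 7) + 2)/(q^2 + 7*q + 2)^2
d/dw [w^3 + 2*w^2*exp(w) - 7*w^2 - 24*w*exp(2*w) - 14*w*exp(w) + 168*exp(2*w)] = 2*w^2*exp(w) + 3*w^2 - 48*w*exp(2*w) - 10*w*exp(w) - 14*w + 312*exp(2*w) - 14*exp(w)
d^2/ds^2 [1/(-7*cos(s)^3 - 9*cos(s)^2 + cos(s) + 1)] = -((17*cos(s) + 72*cos(2*s) + 63*cos(3*s))*(7*cos(s)^3 + 9*cos(s)^2 - cos(s) - 1)/4 + 2*(21*cos(s)^2 + 18*cos(s) - 1)^2*sin(s)^2)/(7*cos(s)^3 + 9*cos(s)^2 - cos(s) - 1)^3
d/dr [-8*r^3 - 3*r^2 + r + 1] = -24*r^2 - 6*r + 1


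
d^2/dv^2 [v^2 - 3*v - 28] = 2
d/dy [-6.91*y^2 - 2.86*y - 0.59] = -13.82*y - 2.86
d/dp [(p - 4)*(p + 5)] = 2*p + 1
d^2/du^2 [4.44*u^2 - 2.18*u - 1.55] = 8.88000000000000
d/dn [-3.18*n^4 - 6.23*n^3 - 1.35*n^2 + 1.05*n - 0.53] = -12.72*n^3 - 18.69*n^2 - 2.7*n + 1.05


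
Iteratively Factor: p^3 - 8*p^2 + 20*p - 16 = (p - 2)*(p^2 - 6*p + 8) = (p - 2)^2*(p - 4)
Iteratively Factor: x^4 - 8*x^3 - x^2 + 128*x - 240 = (x - 4)*(x^3 - 4*x^2 - 17*x + 60) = (x - 4)*(x + 4)*(x^2 - 8*x + 15) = (x - 4)*(x - 3)*(x + 4)*(x - 5)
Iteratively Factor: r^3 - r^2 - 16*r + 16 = (r - 1)*(r^2 - 16) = (r - 4)*(r - 1)*(r + 4)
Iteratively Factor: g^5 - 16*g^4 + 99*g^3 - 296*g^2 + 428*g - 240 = (g - 2)*(g^4 - 14*g^3 + 71*g^2 - 154*g + 120) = (g - 2)^2*(g^3 - 12*g^2 + 47*g - 60) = (g - 3)*(g - 2)^2*(g^2 - 9*g + 20) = (g - 4)*(g - 3)*(g - 2)^2*(g - 5)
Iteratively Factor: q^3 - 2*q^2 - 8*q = (q + 2)*(q^2 - 4*q) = q*(q + 2)*(q - 4)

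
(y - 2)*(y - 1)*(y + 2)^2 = y^4 + y^3 - 6*y^2 - 4*y + 8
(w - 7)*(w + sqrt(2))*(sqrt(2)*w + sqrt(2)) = sqrt(2)*w^3 - 6*sqrt(2)*w^2 + 2*w^2 - 12*w - 7*sqrt(2)*w - 14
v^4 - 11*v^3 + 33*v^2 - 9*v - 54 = (v - 6)*(v - 3)^2*(v + 1)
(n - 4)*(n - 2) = n^2 - 6*n + 8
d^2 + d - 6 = (d - 2)*(d + 3)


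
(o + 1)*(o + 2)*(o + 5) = o^3 + 8*o^2 + 17*o + 10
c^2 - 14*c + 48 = (c - 8)*(c - 6)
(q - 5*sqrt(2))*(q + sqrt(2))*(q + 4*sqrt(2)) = q^3 - 42*q - 40*sqrt(2)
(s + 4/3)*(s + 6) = s^2 + 22*s/3 + 8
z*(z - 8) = z^2 - 8*z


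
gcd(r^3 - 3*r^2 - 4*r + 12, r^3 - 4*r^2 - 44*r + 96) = r - 2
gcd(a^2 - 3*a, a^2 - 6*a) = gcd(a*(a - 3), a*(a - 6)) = a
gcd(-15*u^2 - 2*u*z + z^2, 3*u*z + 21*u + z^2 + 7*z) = 3*u + z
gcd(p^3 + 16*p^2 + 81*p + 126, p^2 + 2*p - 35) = p + 7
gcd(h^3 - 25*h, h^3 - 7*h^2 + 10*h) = h^2 - 5*h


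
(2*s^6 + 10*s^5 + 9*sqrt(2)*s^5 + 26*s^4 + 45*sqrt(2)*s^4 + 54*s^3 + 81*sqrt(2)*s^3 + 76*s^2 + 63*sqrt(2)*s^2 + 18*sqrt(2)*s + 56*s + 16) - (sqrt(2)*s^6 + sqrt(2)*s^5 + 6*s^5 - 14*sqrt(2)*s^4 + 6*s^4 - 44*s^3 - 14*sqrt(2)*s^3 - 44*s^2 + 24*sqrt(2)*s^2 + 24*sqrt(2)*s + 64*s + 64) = -sqrt(2)*s^6 + 2*s^6 + 4*s^5 + 8*sqrt(2)*s^5 + 20*s^4 + 59*sqrt(2)*s^4 + 98*s^3 + 95*sqrt(2)*s^3 + 39*sqrt(2)*s^2 + 120*s^2 - 6*sqrt(2)*s - 8*s - 48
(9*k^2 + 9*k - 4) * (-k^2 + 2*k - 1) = -9*k^4 + 9*k^3 + 13*k^2 - 17*k + 4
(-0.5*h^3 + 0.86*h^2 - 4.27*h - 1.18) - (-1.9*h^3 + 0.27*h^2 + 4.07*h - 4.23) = 1.4*h^3 + 0.59*h^2 - 8.34*h + 3.05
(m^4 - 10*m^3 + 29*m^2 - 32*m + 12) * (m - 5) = m^5 - 15*m^4 + 79*m^3 - 177*m^2 + 172*m - 60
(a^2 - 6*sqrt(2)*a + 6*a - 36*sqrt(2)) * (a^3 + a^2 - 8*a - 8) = a^5 - 6*sqrt(2)*a^4 + 7*a^4 - 42*sqrt(2)*a^3 - 2*a^3 - 56*a^2 + 12*sqrt(2)*a^2 - 48*a + 336*sqrt(2)*a + 288*sqrt(2)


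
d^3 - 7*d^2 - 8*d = d*(d - 8)*(d + 1)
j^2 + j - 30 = (j - 5)*(j + 6)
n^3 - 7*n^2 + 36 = (n - 6)*(n - 3)*(n + 2)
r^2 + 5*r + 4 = (r + 1)*(r + 4)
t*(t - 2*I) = t^2 - 2*I*t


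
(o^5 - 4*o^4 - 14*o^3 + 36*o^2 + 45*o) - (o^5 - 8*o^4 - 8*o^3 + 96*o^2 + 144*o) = 4*o^4 - 6*o^3 - 60*o^2 - 99*o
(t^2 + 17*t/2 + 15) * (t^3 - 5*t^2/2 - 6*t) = t^5 + 6*t^4 - 49*t^3/4 - 177*t^2/2 - 90*t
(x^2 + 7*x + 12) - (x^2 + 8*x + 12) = -x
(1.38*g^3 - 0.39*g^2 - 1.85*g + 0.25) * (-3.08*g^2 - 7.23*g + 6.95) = -4.2504*g^5 - 8.7762*g^4 + 18.1087*g^3 + 9.895*g^2 - 14.665*g + 1.7375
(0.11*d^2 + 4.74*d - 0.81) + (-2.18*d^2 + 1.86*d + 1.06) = -2.07*d^2 + 6.6*d + 0.25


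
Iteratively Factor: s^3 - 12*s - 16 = (s + 2)*(s^2 - 2*s - 8) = (s - 4)*(s + 2)*(s + 2)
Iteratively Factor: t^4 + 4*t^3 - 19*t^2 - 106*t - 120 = (t + 3)*(t^3 + t^2 - 22*t - 40) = (t + 2)*(t + 3)*(t^2 - t - 20) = (t + 2)*(t + 3)*(t + 4)*(t - 5)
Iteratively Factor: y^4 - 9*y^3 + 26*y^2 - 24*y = (y - 4)*(y^3 - 5*y^2 + 6*y) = (y - 4)*(y - 3)*(y^2 - 2*y) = (y - 4)*(y - 3)*(y - 2)*(y)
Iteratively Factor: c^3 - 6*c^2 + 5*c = (c - 5)*(c^2 - c) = c*(c - 5)*(c - 1)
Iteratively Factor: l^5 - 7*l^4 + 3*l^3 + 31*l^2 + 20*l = (l + 1)*(l^4 - 8*l^3 + 11*l^2 + 20*l) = (l - 5)*(l + 1)*(l^3 - 3*l^2 - 4*l) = (l - 5)*(l + 1)^2*(l^2 - 4*l) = l*(l - 5)*(l + 1)^2*(l - 4)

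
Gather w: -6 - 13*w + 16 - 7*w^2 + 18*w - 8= -7*w^2 + 5*w + 2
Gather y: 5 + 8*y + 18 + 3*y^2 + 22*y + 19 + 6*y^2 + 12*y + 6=9*y^2 + 42*y + 48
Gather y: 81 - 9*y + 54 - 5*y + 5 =140 - 14*y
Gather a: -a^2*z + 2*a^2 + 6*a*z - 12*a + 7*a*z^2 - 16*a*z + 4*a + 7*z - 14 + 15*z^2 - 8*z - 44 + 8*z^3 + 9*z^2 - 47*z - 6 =a^2*(2 - z) + a*(7*z^2 - 10*z - 8) + 8*z^3 + 24*z^2 - 48*z - 64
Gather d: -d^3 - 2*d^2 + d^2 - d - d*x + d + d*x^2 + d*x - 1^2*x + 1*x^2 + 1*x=-d^3 - d^2 + d*x^2 + x^2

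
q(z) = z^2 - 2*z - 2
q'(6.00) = 10.00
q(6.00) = 22.00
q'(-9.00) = -20.00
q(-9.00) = 97.00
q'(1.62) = 1.24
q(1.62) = -2.62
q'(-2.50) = -7.00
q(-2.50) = 9.25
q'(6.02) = 10.04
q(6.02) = 22.20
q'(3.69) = 5.38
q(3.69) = 4.24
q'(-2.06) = -6.12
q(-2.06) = 6.36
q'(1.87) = 1.74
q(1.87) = -2.24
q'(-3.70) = -9.40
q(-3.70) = 19.09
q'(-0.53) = -3.06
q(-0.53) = -0.66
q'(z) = 2*z - 2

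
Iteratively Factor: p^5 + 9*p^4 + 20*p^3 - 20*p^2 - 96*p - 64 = (p + 1)*(p^4 + 8*p^3 + 12*p^2 - 32*p - 64) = (p + 1)*(p + 4)*(p^3 + 4*p^2 - 4*p - 16) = (p - 2)*(p + 1)*(p + 4)*(p^2 + 6*p + 8) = (p - 2)*(p + 1)*(p + 2)*(p + 4)*(p + 4)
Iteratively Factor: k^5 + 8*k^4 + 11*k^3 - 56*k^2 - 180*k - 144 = (k + 4)*(k^4 + 4*k^3 - 5*k^2 - 36*k - 36) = (k + 2)*(k + 4)*(k^3 + 2*k^2 - 9*k - 18) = (k + 2)*(k + 3)*(k + 4)*(k^2 - k - 6) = (k - 3)*(k + 2)*(k + 3)*(k + 4)*(k + 2)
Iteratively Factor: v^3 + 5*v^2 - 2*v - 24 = (v + 4)*(v^2 + v - 6) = (v + 3)*(v + 4)*(v - 2)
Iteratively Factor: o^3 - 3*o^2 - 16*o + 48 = (o - 4)*(o^2 + o - 12) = (o - 4)*(o + 4)*(o - 3)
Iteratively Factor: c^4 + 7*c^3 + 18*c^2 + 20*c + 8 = (c + 2)*(c^3 + 5*c^2 + 8*c + 4) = (c + 2)^2*(c^2 + 3*c + 2) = (c + 2)^3*(c + 1)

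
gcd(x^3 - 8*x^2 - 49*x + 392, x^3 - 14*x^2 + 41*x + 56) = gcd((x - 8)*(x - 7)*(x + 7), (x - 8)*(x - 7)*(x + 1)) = x^2 - 15*x + 56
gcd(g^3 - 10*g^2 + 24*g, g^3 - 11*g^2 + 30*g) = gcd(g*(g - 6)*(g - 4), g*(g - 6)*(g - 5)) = g^2 - 6*g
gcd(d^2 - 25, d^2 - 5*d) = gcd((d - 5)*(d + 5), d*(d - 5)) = d - 5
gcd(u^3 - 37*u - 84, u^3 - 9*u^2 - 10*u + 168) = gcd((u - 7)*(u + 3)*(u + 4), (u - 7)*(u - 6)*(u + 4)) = u^2 - 3*u - 28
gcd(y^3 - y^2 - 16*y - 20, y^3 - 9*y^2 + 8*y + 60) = y^2 - 3*y - 10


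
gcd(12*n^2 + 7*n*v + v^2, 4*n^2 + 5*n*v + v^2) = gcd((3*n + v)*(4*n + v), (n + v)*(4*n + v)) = 4*n + v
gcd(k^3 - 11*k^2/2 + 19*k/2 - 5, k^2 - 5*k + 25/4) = k - 5/2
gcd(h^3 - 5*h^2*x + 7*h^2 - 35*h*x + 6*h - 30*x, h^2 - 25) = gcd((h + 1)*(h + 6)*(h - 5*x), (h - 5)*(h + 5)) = 1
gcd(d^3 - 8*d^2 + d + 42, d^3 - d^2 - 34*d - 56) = d^2 - 5*d - 14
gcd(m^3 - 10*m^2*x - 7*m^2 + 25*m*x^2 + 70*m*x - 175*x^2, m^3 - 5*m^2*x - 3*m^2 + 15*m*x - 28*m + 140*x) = -m^2 + 5*m*x + 7*m - 35*x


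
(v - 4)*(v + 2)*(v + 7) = v^3 + 5*v^2 - 22*v - 56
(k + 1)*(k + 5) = k^2 + 6*k + 5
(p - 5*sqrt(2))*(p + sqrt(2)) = p^2 - 4*sqrt(2)*p - 10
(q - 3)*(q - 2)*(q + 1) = q^3 - 4*q^2 + q + 6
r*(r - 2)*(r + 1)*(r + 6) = r^4 + 5*r^3 - 8*r^2 - 12*r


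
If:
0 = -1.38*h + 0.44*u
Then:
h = 0.318840579710145*u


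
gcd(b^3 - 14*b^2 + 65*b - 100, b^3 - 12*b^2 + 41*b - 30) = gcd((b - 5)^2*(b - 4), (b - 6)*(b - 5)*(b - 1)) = b - 5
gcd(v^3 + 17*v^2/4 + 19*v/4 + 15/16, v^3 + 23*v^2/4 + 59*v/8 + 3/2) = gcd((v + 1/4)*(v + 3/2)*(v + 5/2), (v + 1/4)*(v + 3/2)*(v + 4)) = v^2 + 7*v/4 + 3/8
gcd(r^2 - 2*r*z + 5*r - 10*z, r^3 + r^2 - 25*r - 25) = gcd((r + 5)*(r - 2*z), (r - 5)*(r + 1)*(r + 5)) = r + 5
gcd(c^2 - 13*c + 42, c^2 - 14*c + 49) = c - 7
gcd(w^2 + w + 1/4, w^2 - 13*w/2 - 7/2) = w + 1/2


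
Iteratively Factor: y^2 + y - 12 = (y + 4)*(y - 3)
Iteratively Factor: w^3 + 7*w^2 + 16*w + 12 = (w + 2)*(w^2 + 5*w + 6) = (w + 2)*(w + 3)*(w + 2)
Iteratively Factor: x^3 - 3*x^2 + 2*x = (x - 1)*(x^2 - 2*x) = x*(x - 1)*(x - 2)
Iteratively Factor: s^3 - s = (s - 1)*(s^2 + s) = (s - 1)*(s + 1)*(s)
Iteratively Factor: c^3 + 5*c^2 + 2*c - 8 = (c + 2)*(c^2 + 3*c - 4) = (c + 2)*(c + 4)*(c - 1)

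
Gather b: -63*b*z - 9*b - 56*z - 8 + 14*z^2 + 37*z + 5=b*(-63*z - 9) + 14*z^2 - 19*z - 3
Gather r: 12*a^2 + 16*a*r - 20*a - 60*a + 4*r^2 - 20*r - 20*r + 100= 12*a^2 - 80*a + 4*r^2 + r*(16*a - 40) + 100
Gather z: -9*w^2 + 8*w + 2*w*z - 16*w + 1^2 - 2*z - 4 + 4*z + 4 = -9*w^2 - 8*w + z*(2*w + 2) + 1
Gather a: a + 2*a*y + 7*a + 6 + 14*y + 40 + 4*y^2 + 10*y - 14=a*(2*y + 8) + 4*y^2 + 24*y + 32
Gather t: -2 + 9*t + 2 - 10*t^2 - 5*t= -10*t^2 + 4*t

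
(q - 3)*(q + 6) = q^2 + 3*q - 18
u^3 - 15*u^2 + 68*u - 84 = (u - 7)*(u - 6)*(u - 2)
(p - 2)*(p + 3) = p^2 + p - 6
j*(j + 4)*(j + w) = j^3 + j^2*w + 4*j^2 + 4*j*w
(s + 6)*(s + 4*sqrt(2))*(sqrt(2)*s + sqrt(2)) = sqrt(2)*s^3 + 8*s^2 + 7*sqrt(2)*s^2 + 6*sqrt(2)*s + 56*s + 48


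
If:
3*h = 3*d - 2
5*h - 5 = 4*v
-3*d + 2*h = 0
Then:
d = -4/3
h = -2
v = -15/4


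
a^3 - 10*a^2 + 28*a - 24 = (a - 6)*(a - 2)^2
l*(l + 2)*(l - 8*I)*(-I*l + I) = -I*l^4 - 8*l^3 - I*l^3 - 8*l^2 + 2*I*l^2 + 16*l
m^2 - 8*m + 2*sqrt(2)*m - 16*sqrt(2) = (m - 8)*(m + 2*sqrt(2))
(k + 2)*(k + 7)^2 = k^3 + 16*k^2 + 77*k + 98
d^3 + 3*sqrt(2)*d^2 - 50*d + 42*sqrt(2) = (d - 3*sqrt(2))*(d - sqrt(2))*(d + 7*sqrt(2))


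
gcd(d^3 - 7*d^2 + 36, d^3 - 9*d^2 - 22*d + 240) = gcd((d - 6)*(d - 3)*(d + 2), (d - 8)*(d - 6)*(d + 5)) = d - 6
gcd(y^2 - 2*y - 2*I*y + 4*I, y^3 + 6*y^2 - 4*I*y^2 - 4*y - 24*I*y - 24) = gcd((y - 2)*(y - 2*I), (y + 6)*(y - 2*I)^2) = y - 2*I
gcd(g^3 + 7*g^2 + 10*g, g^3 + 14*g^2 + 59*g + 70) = g^2 + 7*g + 10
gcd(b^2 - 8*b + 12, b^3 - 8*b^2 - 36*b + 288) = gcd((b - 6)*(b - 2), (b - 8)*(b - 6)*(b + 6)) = b - 6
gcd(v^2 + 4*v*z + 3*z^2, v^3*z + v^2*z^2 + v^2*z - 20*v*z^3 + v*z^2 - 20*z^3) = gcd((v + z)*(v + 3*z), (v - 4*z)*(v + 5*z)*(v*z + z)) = 1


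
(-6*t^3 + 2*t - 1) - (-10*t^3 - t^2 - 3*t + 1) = 4*t^3 + t^2 + 5*t - 2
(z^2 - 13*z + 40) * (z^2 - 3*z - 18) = z^4 - 16*z^3 + 61*z^2 + 114*z - 720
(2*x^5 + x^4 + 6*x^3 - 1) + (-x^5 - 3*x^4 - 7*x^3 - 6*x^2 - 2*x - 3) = x^5 - 2*x^4 - x^3 - 6*x^2 - 2*x - 4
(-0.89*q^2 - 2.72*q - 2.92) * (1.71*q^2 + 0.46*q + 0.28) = -1.5219*q^4 - 5.0606*q^3 - 6.4936*q^2 - 2.1048*q - 0.8176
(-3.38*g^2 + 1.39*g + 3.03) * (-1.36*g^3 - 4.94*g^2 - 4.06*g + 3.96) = 4.5968*g^5 + 14.8068*g^4 + 2.7354*g^3 - 33.9964*g^2 - 6.7974*g + 11.9988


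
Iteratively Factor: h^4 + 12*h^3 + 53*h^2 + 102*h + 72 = (h + 3)*(h^3 + 9*h^2 + 26*h + 24) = (h + 3)^2*(h^2 + 6*h + 8) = (h + 3)^2*(h + 4)*(h + 2)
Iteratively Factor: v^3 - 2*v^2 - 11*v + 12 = (v - 4)*(v^2 + 2*v - 3) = (v - 4)*(v + 3)*(v - 1)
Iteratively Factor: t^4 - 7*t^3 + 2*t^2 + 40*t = (t - 5)*(t^3 - 2*t^2 - 8*t) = t*(t - 5)*(t^2 - 2*t - 8) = t*(t - 5)*(t + 2)*(t - 4)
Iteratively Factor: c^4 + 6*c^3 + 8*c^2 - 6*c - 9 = (c + 3)*(c^3 + 3*c^2 - c - 3) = (c + 3)^2*(c^2 - 1) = (c - 1)*(c + 3)^2*(c + 1)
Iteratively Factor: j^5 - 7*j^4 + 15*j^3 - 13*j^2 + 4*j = (j - 1)*(j^4 - 6*j^3 + 9*j^2 - 4*j) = (j - 1)^2*(j^3 - 5*j^2 + 4*j) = (j - 1)^3*(j^2 - 4*j) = j*(j - 1)^3*(j - 4)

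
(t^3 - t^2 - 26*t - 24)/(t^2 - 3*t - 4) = (t^2 - 2*t - 24)/(t - 4)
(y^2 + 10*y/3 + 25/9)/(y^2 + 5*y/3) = (y + 5/3)/y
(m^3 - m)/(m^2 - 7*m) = (m^2 - 1)/(m - 7)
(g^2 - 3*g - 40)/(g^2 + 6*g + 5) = (g - 8)/(g + 1)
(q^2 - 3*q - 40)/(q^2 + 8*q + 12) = (q^2 - 3*q - 40)/(q^2 + 8*q + 12)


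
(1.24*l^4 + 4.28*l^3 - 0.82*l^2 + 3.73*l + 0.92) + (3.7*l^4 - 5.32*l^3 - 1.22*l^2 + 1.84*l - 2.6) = 4.94*l^4 - 1.04*l^3 - 2.04*l^2 + 5.57*l - 1.68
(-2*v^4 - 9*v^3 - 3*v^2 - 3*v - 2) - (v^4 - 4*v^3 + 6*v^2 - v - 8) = -3*v^4 - 5*v^3 - 9*v^2 - 2*v + 6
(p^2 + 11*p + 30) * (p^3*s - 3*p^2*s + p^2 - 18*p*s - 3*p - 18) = p^5*s + 8*p^4*s + p^4 - 21*p^3*s + 8*p^3 - 288*p^2*s - 21*p^2 - 540*p*s - 288*p - 540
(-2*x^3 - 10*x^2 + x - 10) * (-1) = 2*x^3 + 10*x^2 - x + 10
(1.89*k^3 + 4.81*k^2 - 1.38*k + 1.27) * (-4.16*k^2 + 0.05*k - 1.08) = -7.8624*k^5 - 19.9151*k^4 + 3.9401*k^3 - 10.547*k^2 + 1.5539*k - 1.3716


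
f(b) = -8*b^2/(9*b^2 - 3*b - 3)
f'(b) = -8*b^2*(3 - 18*b)/(9*b^2 - 3*b - 3)^2 - 16*b/(9*b^2 - 3*b - 3)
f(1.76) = -1.26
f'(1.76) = 0.41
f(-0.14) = 0.07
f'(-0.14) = -1.08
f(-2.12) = -0.82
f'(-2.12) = 0.00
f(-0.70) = -1.12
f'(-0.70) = -1.77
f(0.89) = -4.34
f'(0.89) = 29.00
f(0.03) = 0.00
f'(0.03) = 0.15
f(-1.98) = -0.82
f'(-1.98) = -0.00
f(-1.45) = -0.83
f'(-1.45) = -0.05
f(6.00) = -0.95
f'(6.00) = 0.01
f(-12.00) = -0.87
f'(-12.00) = 0.00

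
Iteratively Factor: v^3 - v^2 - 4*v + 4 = (v - 2)*(v^2 + v - 2) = (v - 2)*(v - 1)*(v + 2)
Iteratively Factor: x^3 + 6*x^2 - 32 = (x + 4)*(x^2 + 2*x - 8) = (x - 2)*(x + 4)*(x + 4)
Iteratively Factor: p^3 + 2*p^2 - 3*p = (p)*(p^2 + 2*p - 3) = p*(p + 3)*(p - 1)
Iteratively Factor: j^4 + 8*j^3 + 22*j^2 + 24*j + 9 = (j + 1)*(j^3 + 7*j^2 + 15*j + 9) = (j + 1)^2*(j^2 + 6*j + 9) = (j + 1)^2*(j + 3)*(j + 3)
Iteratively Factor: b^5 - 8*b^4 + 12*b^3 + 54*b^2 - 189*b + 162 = (b - 3)*(b^4 - 5*b^3 - 3*b^2 + 45*b - 54) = (b - 3)^2*(b^3 - 2*b^2 - 9*b + 18) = (b - 3)^2*(b + 3)*(b^2 - 5*b + 6) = (b - 3)^3*(b + 3)*(b - 2)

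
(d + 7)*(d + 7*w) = d^2 + 7*d*w + 7*d + 49*w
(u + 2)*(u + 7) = u^2 + 9*u + 14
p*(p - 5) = p^2 - 5*p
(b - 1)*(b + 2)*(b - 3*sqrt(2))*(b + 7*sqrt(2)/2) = b^4 + sqrt(2)*b^3/2 + b^3 - 23*b^2 + sqrt(2)*b^2/2 - 21*b - sqrt(2)*b + 42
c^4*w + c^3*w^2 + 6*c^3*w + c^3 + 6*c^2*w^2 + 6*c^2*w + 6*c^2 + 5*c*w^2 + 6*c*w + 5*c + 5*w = (c + 1)*(c + 5)*(c + w)*(c*w + 1)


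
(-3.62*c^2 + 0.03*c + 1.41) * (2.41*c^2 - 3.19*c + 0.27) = -8.7242*c^4 + 11.6201*c^3 + 2.325*c^2 - 4.4898*c + 0.3807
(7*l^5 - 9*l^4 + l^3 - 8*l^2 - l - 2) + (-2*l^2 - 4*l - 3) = 7*l^5 - 9*l^4 + l^3 - 10*l^2 - 5*l - 5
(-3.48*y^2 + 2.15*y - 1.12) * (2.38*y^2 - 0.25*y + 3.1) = -8.2824*y^4 + 5.987*y^3 - 13.9911*y^2 + 6.945*y - 3.472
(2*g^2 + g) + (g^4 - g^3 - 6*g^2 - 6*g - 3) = g^4 - g^3 - 4*g^2 - 5*g - 3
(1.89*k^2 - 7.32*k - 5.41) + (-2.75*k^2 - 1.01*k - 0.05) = -0.86*k^2 - 8.33*k - 5.46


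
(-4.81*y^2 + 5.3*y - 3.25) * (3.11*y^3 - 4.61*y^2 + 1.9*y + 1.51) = -14.9591*y^5 + 38.6571*y^4 - 43.6795*y^3 + 17.7894*y^2 + 1.828*y - 4.9075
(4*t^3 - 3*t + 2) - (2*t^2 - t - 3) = 4*t^3 - 2*t^2 - 2*t + 5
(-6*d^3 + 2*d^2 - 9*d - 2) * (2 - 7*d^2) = 42*d^5 - 14*d^4 + 51*d^3 + 18*d^2 - 18*d - 4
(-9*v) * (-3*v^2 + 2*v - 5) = 27*v^3 - 18*v^2 + 45*v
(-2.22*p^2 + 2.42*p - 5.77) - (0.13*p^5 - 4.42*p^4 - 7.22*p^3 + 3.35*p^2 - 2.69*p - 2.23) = -0.13*p^5 + 4.42*p^4 + 7.22*p^3 - 5.57*p^2 + 5.11*p - 3.54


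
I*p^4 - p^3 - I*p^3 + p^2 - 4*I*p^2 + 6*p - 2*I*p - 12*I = (p - 3)*(p + 2)*(p + 2*I)*(I*p + 1)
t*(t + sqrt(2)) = t^2 + sqrt(2)*t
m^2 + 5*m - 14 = (m - 2)*(m + 7)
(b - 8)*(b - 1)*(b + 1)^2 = b^4 - 7*b^3 - 9*b^2 + 7*b + 8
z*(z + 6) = z^2 + 6*z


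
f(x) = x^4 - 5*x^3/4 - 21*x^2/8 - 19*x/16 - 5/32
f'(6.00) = 696.31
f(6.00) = 924.22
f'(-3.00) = -127.19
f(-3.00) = 94.53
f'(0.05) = -1.46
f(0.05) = -0.22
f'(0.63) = -4.98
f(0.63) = -2.10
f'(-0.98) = -3.41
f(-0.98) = 0.59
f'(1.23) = -5.87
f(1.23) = -5.63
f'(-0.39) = 0.05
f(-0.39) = 0.00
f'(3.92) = 161.55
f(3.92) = 115.68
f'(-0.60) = -0.25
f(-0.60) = 0.01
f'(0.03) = -1.35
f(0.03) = -0.19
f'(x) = 4*x^3 - 15*x^2/4 - 21*x/4 - 19/16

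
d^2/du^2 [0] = 0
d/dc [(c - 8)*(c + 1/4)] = 2*c - 31/4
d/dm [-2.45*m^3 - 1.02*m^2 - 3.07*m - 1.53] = -7.35*m^2 - 2.04*m - 3.07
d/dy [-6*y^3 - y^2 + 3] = 2*y*(-9*y - 1)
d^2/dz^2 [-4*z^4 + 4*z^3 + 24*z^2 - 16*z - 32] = -48*z^2 + 24*z + 48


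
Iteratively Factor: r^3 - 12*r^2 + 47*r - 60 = (r - 5)*(r^2 - 7*r + 12) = (r - 5)*(r - 3)*(r - 4)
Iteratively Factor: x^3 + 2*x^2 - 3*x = (x)*(x^2 + 2*x - 3) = x*(x - 1)*(x + 3)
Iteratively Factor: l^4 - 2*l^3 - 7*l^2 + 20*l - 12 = (l - 2)*(l^3 - 7*l + 6) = (l - 2)*(l + 3)*(l^2 - 3*l + 2) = (l - 2)^2*(l + 3)*(l - 1)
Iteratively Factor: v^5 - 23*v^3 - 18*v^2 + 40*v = (v - 5)*(v^4 + 5*v^3 + 2*v^2 - 8*v) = (v - 5)*(v - 1)*(v^3 + 6*v^2 + 8*v) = v*(v - 5)*(v - 1)*(v^2 + 6*v + 8) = v*(v - 5)*(v - 1)*(v + 4)*(v + 2)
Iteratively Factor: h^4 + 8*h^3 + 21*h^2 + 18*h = (h + 3)*(h^3 + 5*h^2 + 6*h) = h*(h + 3)*(h^2 + 5*h + 6) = h*(h + 2)*(h + 3)*(h + 3)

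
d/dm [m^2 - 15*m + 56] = 2*m - 15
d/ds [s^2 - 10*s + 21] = 2*s - 10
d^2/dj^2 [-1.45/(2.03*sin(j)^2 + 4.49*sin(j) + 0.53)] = (23.90122*sin(j)^4 + 39.648945*sin(j)^3 - 12.859905*sin(j)^2 - 82.748455*sin(j) - 55.34418)/(2.03*sin(j)^2 + 4.49*sin(j) + 0.53)^3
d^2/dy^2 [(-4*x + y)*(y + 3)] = 2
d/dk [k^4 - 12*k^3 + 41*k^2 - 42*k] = 4*k^3 - 36*k^2 + 82*k - 42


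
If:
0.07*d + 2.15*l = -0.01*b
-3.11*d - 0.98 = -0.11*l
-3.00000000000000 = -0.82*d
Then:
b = -24179.98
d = 3.66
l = 112.35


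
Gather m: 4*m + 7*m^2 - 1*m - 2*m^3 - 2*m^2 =-2*m^3 + 5*m^2 + 3*m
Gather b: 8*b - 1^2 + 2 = 8*b + 1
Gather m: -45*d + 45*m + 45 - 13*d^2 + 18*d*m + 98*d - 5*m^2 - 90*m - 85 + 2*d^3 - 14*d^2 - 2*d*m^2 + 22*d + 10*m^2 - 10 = 2*d^3 - 27*d^2 + 75*d + m^2*(5 - 2*d) + m*(18*d - 45) - 50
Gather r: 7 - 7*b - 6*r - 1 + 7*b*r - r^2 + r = -7*b - r^2 + r*(7*b - 5) + 6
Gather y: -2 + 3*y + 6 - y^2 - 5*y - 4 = -y^2 - 2*y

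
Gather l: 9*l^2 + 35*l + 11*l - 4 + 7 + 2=9*l^2 + 46*l + 5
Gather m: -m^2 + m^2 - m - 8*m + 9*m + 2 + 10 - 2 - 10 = 0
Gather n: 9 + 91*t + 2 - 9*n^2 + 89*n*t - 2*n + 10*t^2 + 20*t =-9*n^2 + n*(89*t - 2) + 10*t^2 + 111*t + 11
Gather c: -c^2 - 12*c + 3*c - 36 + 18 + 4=-c^2 - 9*c - 14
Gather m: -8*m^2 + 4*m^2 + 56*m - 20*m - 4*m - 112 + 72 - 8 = -4*m^2 + 32*m - 48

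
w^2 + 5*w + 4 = (w + 1)*(w + 4)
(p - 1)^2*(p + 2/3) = p^3 - 4*p^2/3 - p/3 + 2/3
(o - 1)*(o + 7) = o^2 + 6*o - 7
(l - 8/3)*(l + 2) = l^2 - 2*l/3 - 16/3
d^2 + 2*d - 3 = (d - 1)*(d + 3)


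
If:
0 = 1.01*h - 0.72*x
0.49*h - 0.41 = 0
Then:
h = 0.84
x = 1.17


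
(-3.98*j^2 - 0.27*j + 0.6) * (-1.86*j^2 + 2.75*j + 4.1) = 7.4028*j^4 - 10.4428*j^3 - 18.1765*j^2 + 0.543*j + 2.46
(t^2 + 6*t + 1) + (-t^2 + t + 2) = 7*t + 3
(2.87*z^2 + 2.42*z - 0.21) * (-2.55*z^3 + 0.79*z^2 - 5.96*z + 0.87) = -7.3185*z^5 - 3.9037*z^4 - 14.6579*z^3 - 12.0922*z^2 + 3.357*z - 0.1827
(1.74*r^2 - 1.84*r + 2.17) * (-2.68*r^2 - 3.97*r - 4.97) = -4.6632*r^4 - 1.9766*r^3 - 7.1586*r^2 + 0.5299*r - 10.7849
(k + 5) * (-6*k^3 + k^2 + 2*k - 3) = -6*k^4 - 29*k^3 + 7*k^2 + 7*k - 15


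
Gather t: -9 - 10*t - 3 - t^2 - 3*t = -t^2 - 13*t - 12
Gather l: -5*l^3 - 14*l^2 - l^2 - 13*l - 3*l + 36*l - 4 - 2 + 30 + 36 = -5*l^3 - 15*l^2 + 20*l + 60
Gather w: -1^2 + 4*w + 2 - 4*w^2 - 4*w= 1 - 4*w^2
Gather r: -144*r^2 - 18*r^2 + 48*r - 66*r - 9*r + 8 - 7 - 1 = -162*r^2 - 27*r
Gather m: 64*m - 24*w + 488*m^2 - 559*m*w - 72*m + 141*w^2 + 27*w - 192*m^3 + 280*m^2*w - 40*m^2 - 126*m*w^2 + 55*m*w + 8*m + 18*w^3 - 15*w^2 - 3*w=-192*m^3 + m^2*(280*w + 448) + m*(-126*w^2 - 504*w) + 18*w^3 + 126*w^2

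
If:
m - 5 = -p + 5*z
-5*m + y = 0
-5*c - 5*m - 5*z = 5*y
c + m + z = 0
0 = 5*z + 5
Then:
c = 1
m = 0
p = 0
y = 0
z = -1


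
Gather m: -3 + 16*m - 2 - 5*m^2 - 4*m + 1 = -5*m^2 + 12*m - 4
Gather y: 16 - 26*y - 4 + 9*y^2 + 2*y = 9*y^2 - 24*y + 12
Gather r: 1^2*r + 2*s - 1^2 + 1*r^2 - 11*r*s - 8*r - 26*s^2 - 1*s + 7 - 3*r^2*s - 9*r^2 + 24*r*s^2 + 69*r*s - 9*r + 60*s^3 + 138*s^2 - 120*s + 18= r^2*(-3*s - 8) + r*(24*s^2 + 58*s - 16) + 60*s^3 + 112*s^2 - 119*s + 24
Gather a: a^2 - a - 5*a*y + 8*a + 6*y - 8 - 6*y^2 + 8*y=a^2 + a*(7 - 5*y) - 6*y^2 + 14*y - 8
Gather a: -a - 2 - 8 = -a - 10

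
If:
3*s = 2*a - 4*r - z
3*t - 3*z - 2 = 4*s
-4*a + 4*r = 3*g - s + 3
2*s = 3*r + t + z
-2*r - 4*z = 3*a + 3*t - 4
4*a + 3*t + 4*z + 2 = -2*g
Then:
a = 3196/939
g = -3037/939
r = 1378/939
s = 326/313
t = -124/939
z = -2054/939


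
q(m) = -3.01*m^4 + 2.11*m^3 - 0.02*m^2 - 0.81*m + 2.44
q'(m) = -12.04*m^3 + 6.33*m^2 - 0.04*m - 0.81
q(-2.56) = -160.30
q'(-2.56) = 242.77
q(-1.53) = -20.42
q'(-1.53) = 57.19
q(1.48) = -6.40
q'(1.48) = -26.04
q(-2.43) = -130.94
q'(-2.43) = 209.43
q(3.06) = -203.68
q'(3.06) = -286.64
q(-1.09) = -3.68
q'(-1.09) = 22.35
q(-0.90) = -0.36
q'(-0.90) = 13.13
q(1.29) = -2.44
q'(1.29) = -16.17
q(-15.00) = -159492.41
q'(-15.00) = 42059.04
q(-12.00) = -66052.16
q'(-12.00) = 21716.31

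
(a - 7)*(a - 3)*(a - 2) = a^3 - 12*a^2 + 41*a - 42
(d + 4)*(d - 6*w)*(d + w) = d^3 - 5*d^2*w + 4*d^2 - 6*d*w^2 - 20*d*w - 24*w^2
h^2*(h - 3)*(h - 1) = h^4 - 4*h^3 + 3*h^2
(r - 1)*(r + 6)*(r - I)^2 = r^4 + 5*r^3 - 2*I*r^3 - 7*r^2 - 10*I*r^2 - 5*r + 12*I*r + 6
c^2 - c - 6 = (c - 3)*(c + 2)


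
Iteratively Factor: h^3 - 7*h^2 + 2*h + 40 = (h - 4)*(h^2 - 3*h - 10) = (h - 4)*(h + 2)*(h - 5)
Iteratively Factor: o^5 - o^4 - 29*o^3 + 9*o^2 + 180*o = (o)*(o^4 - o^3 - 29*o^2 + 9*o + 180) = o*(o - 5)*(o^3 + 4*o^2 - 9*o - 36) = o*(o - 5)*(o + 3)*(o^2 + o - 12) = o*(o - 5)*(o + 3)*(o + 4)*(o - 3)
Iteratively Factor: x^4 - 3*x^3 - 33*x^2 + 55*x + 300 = (x + 3)*(x^3 - 6*x^2 - 15*x + 100) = (x - 5)*(x + 3)*(x^2 - x - 20) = (x - 5)^2*(x + 3)*(x + 4)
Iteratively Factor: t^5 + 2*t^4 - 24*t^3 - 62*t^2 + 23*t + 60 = (t + 4)*(t^4 - 2*t^3 - 16*t^2 + 2*t + 15) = (t - 1)*(t + 4)*(t^3 - t^2 - 17*t - 15) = (t - 5)*(t - 1)*(t + 4)*(t^2 + 4*t + 3) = (t - 5)*(t - 1)*(t + 3)*(t + 4)*(t + 1)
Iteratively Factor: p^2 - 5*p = (p - 5)*(p)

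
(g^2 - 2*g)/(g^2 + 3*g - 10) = g/(g + 5)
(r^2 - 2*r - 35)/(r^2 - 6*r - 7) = (r + 5)/(r + 1)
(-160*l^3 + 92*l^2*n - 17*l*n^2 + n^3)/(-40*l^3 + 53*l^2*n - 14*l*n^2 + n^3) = (4*l - n)/(l - n)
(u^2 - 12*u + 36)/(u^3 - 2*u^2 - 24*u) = (u - 6)/(u*(u + 4))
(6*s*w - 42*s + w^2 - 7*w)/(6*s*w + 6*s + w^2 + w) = (w - 7)/(w + 1)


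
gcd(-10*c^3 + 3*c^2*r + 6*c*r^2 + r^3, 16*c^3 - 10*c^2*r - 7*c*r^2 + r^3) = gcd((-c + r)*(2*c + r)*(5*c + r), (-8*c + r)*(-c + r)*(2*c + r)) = -2*c^2 + c*r + r^2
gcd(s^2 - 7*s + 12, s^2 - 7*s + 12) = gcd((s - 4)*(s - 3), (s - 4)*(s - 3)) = s^2 - 7*s + 12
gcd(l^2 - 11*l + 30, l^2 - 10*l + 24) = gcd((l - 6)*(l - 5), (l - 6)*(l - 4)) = l - 6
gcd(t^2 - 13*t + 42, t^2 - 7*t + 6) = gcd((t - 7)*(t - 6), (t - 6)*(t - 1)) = t - 6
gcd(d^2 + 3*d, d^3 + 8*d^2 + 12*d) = d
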